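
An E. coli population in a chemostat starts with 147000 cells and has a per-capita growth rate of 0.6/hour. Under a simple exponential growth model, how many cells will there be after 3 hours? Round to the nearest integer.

N(t) = N₀·e^(rt) = 147000 × e^(0.6×3) = 147000 × e^1.8.
e^1.8 ≈ 6.0496, so N ≈ 147000 × 6.0496 = 889298.

889298 cells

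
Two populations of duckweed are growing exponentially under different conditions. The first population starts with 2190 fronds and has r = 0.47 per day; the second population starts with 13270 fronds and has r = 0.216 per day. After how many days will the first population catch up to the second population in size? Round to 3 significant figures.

Set 2190·e^(0.47t) = 13270·e^(0.216t).
e^((0.47 − 0.216)t) = 13270/2190 → e^(0.254·t) = 6.0594.
0.254·t = ln(6.0594) = 1.8016, so t = 1.8016/0.254 = 7.0929.

7.09 days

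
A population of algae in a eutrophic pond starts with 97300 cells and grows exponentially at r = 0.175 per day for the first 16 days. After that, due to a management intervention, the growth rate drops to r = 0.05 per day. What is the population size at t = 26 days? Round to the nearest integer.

Phase 1: N(16) = 97300·e^(0.175×16) = 97300·e^2.8 = 1.600064×10^6.
Phase 2 runs for 26 − 16 = 10 days at r = 0.05.
N(26) = 1.600064×10^6·e^(0.05×10) = 1.600064×10^6·e^0.5 = 2.63806×10^6.

2638060 cells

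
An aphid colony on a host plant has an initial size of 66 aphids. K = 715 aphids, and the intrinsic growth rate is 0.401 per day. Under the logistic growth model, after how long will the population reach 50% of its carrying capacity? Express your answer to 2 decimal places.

5.70 days

A = (K − N₀)/N₀ = (715 − 66)/66 = 9.8333.
Solve 715/(1 + 9.8333·e^(−0.401t)) = 357.5: 1 + 9.8333·e^(−0.401t) = 2, so e^(−0.401t) = 0.101695.
−0.401·t = ln(0.101695) = -2.2858, so t = 2.2858/0.401 = 5.7002.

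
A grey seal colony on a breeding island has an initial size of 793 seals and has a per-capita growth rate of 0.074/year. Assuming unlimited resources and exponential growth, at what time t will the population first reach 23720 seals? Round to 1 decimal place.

45.9 years

Set N₀·e^(rt) = 23720: e^(0.074·t) = 23720/793 = 29.912.
0.074·t = ln(29.912) = 3.3983, so t = 3.3983/0.074 = 45.922.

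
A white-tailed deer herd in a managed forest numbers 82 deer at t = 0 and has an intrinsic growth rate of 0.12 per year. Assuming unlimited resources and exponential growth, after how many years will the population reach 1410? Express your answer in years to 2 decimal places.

23.71 years

Set N₀·e^(rt) = 1410: e^(0.12·t) = 1410/82 = 17.195.
0.12·t = ln(17.195) = 2.8446, so t = 2.8446/0.12 = 23.705.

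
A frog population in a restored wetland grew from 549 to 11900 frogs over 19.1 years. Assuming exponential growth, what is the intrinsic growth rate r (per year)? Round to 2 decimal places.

0.16 per year

From N(t) = N₀·e^(rt): e^(r·19.1) = 11900/549 = 21.676.
r·19.1 = ln(21.676) = 3.0762, so r = 3.0762/19.1 = 0.16106.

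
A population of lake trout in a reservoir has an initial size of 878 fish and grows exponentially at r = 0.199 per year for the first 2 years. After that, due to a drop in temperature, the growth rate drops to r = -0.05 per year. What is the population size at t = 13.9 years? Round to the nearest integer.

Phase 1: N(2) = 878·e^(0.199×2) = 878·e^0.398 = 1307.21.
Phase 2 runs for 13.9 − 2 = 11.9 years at r = -0.05.
N(13.9) = 1307.21·e^(-0.05×11.9) = 1307.21·e^-0.595 = 721.005.

721 fish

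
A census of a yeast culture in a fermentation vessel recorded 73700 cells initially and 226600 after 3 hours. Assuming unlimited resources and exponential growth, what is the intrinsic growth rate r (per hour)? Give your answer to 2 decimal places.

From N(t) = N₀·e^(rt): e^(r·3) = 226600/73700 = 3.0746.
r·3 = ln(3.0746) = 1.1232, so r = 1.1232/3 = 0.37439.

0.37 per hour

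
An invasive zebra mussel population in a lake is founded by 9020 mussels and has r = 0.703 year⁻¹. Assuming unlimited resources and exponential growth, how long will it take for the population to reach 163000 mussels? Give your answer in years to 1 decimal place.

Set N₀·e^(rt) = 163000: e^(0.703·t) = 163000/9020 = 18.071.
0.703·t = ln(18.071) = 2.8943, so t = 2.8943/0.703 = 4.1171.

4.1 years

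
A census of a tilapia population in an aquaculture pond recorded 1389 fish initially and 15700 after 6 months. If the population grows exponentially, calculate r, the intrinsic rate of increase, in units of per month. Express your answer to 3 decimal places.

0.404 per month

From N(t) = N₀·e^(rt): e^(r·6) = 15700/1389 = 11.303.
r·6 = ln(11.303) = 2.4251, so r = 2.4251/6 = 0.40418.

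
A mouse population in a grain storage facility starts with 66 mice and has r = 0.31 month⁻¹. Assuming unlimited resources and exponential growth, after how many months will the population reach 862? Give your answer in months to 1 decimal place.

Set N₀·e^(rt) = 862: e^(0.31·t) = 862/66 = 13.061.
0.31·t = ln(13.061) = 2.5696, so t = 2.5696/0.31 = 8.289.

8.3 months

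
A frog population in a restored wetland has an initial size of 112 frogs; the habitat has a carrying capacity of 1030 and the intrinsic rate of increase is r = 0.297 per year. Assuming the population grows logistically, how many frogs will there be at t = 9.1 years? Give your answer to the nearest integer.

665 frogs

A = (K − N₀)/N₀ = (1030 − 112)/112 = 8.1964.
N(t) = K/(1 + A·e^(−rt)) = 1030/(1 + 8.1964×e^(−0.297×9.1)).
e^(−2.703) = 0.067024; denominator = 1 + 8.1964×0.067024 = 1.5494.
N = 1030/1.5494 = 664.791.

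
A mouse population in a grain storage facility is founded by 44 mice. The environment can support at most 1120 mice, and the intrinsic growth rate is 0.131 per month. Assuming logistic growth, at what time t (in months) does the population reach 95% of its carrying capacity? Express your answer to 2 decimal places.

46.88 months

A = (K − N₀)/N₀ = (1120 − 44)/44 = 24.455.
Solve 1120/(1 + 24.455·e^(−0.131t)) = 1064: 1 + 24.455·e^(−0.131t) = 1.0526, so e^(−0.131t) = 0.00215222.
−0.131·t = ln(0.00215222) = -6.1413, so t = 6.1413/0.131 = 46.88.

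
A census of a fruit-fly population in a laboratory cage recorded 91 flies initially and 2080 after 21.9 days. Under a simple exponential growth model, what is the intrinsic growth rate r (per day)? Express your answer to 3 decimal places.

0.143 per day

From N(t) = N₀·e^(rt): e^(r·21.9) = 2080/91 = 22.857.
r·21.9 = ln(22.857) = 3.1293, so r = 3.1293/21.9 = 0.14289.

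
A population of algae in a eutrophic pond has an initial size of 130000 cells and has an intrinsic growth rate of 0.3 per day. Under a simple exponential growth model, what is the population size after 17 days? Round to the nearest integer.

21322848 cells

N(t) = N₀·e^(rt) = 130000 × e^(0.3×17) = 130000 × e^5.1.
e^5.1 ≈ 164.02, so N ≈ 130000 × 164.02 = 2.132285×10^7.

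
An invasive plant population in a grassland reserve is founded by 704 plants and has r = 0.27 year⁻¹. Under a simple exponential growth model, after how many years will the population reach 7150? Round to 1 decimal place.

Set N₀·e^(rt) = 7150: e^(0.27·t) = 7150/704 = 10.156.
0.27·t = ln(10.156) = 2.3181, so t = 2.3181/0.27 = 8.5855.

8.6 years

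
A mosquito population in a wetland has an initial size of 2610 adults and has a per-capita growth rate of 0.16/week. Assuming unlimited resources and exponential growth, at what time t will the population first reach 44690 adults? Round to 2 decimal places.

17.75 weeks

Set N₀·e^(rt) = 44690: e^(0.16·t) = 44690/2610 = 17.123.
0.16·t = ln(17.123) = 2.8404, so t = 2.8404/0.16 = 17.752.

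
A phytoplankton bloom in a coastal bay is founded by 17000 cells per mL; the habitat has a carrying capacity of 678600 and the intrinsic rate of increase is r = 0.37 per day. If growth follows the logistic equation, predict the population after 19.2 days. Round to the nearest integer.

657569 cells per mL

A = (K − N₀)/N₀ = (678600 − 17000)/17000 = 38.918.
N(t) = K/(1 + A·e^(−rt)) = 678600/(1 + 38.918×e^(−0.37×19.2)).
e^(−7.104) = 0.00082181; denominator = 1 + 38.918×0.00082181 = 1.032.
N = 678600/1.032 = 657569.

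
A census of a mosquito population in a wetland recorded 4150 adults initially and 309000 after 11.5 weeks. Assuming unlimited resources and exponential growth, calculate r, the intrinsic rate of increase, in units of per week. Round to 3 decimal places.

0.375 per week

From N(t) = N₀·e^(rt): e^(r·11.5) = 309000/4150 = 74.458.
r·11.5 = ln(74.458) = 4.3102, so r = 4.3102/11.5 = 0.3748.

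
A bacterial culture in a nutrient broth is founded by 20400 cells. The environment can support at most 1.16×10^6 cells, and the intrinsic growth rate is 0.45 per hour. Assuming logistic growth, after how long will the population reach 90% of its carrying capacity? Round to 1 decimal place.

A = (K − N₀)/N₀ = (1.16×10^6 − 20400)/20400 = 55.863.
Solve 1.16×10^6/(1 + 55.863·e^(−0.45t)) = 1.044×10^6: 1 + 55.863·e^(−0.45t) = 1.1111, so e^(−0.45t) = 0.001989.
−0.45·t = ln(0.001989) = -6.2201, so t = 6.2201/0.45 = 13.822.

13.8 hours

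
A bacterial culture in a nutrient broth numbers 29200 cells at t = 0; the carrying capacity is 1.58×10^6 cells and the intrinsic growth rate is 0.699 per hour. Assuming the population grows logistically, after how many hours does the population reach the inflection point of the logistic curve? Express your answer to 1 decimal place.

5.7 hours

Logistic growth is fastest at N = K/2 = 790000.
A = (K − N₀)/N₀ = 53.11. Set K/(1 + A·e^(−rt)) = K/2 → A·e^(−rt) = 1.
e^(−0.699t) = 1/53.11 = 0.018829, so t = ln(53.11)/0.699 = 3.9724/0.699 = 5.6829.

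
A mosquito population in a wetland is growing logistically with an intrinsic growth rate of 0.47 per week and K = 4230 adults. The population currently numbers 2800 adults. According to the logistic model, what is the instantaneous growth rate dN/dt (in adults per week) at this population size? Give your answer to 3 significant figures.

445 adults per week

dN/dt = rN(1 − N/K) = 0.47 × 2800 × (1 − 2800/4230).
1 − 2800/4230 = 0.33806; dN/dt = 0.47 × 2800 × 0.33806 = 444.89.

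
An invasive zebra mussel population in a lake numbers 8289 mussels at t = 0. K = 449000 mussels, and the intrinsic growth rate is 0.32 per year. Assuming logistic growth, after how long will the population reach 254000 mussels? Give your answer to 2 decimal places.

A = (K − N₀)/N₀ = (449000 − 8289)/8289 = 53.168.
Solve 449000/(1 + 53.168·e^(−0.32t)) = 254000: 1 + 53.168·e^(−0.32t) = 1.7677, so e^(−0.32t) = 0.0144394.
−0.32·t = ln(0.0144394) = -4.2378, so t = 4.2378/0.32 = 13.243.

13.24 years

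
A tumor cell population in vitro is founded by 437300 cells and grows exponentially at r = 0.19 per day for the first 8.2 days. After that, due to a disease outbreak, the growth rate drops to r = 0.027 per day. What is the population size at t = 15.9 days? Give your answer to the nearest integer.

2556820 cells

Phase 1: N(8.2) = 437300·e^(0.19×8.2) = 437300·e^1.558 = 2.076875×10^6.
Phase 2 runs for 15.9 − 8.2 = 7.7 days at r = 0.027.
N(15.9) = 2.076875×10^6·e^(0.027×7.7) = 2.076875×10^6·e^0.2079 = 2.55682×10^6.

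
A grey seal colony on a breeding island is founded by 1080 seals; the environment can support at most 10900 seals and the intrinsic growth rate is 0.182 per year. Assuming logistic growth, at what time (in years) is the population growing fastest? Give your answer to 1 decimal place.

Logistic growth is fastest at N = K/2 = 5450.
A = (K − N₀)/N₀ = 9.0926. Set K/(1 + A·e^(−rt)) = K/2 → A·e^(−rt) = 1.
e^(−0.182t) = 1/9.0926 = 0.10998, so t = ln(9.0926)/0.182 = 2.2075/0.182 = 12.129.

12.1 years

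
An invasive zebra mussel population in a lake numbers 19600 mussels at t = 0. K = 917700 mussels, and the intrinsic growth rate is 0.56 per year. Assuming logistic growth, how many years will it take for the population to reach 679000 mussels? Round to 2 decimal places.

A = (K − N₀)/N₀ = (917700 − 19600)/19600 = 45.821.
Solve 917700/(1 + 45.821·e^(−0.56t)) = 679000: 1 + 45.821·e^(−0.56t) = 1.3515, so e^(−0.56t) = 0.0076721.
−0.56·t = ln(0.0076721) = -4.8702, so t = 4.8702/0.56 = 8.6967.

8.70 years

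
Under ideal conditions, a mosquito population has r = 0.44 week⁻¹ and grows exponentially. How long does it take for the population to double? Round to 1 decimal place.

Doubling time t_d = ln(2)/r = 0.6931/0.44 = 1.5753.

1.6 weeks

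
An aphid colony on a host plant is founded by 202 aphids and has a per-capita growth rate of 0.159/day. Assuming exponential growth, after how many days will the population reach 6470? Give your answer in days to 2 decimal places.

21.80 days

Set N₀·e^(rt) = 6470: e^(0.159·t) = 6470/202 = 32.03.
0.159·t = ln(32.03) = 3.4667, so t = 3.4667/0.159 = 21.803.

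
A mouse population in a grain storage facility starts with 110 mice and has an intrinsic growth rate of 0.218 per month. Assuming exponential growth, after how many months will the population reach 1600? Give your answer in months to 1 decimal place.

Set N₀·e^(rt) = 1600: e^(0.218·t) = 1600/110 = 14.545.
0.218·t = ln(14.545) = 2.6773, so t = 2.6773/0.218 = 12.281.

12.3 months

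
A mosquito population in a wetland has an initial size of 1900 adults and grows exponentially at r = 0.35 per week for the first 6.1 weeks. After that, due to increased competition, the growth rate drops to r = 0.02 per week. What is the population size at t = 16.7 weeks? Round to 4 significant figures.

19860 adults

Phase 1: N(6.1) = 1900·e^(0.35×6.1) = 1900·e^2.135 = 16068.4.
Phase 2 runs for 16.7 − 6.1 = 10.6 weeks at r = 0.02.
N(16.7) = 16068.4·e^(0.02×10.6) = 16068.4·e^0.212 = 19862.9.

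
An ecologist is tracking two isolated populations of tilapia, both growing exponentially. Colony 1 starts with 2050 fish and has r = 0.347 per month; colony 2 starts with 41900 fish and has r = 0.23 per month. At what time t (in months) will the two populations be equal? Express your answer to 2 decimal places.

Set 2050·e^(0.347t) = 41900·e^(0.23t).
e^((0.347 − 0.23)t) = 41900/2050 → e^(0.117·t) = 20.439.
0.117·t = ln(20.439) = 3.0174, so t = 3.0174/0.117 = 25.79.

25.79 months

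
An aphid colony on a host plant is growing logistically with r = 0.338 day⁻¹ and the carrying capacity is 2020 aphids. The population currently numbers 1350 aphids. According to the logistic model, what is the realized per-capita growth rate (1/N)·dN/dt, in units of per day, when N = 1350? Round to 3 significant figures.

0.112 per day

(1/N)·dN/dt = r(1 − N/K) = 0.338 × (1 − 1350/2020).
= 0.338 × 0.33168 = 0.11211.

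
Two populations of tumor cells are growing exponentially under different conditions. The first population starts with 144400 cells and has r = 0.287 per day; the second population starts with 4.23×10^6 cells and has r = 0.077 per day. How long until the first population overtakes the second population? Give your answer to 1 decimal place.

Set 144400·e^(0.287t) = 4.23×10^6·e^(0.077t).
e^((0.287 − 0.077)t) = 4.23×10^6/144400 → e^(0.21·t) = 29.294.
0.21·t = ln(29.294) = 3.3774, so t = 3.3774/0.21 = 16.083.

16.1 days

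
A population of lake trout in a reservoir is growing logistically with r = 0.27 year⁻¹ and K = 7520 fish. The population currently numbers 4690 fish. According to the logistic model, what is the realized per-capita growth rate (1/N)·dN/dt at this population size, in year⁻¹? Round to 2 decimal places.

0.10 per year

(1/N)·dN/dt = r(1 − N/K) = 0.27 × (1 − 4690/7520).
= 0.27 × 0.37633 = 0.10161.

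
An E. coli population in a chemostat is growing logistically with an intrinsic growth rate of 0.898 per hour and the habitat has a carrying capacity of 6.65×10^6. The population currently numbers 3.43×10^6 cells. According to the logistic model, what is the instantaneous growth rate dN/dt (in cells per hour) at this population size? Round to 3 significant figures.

1490000 cells per hour

dN/dt = rN(1 − N/K) = 0.898 × 3.43×10^6 × (1 − 3.43×10^6/6.65×10^6).
1 − 3.43×10^6/6.65×10^6 = 0.48421; dN/dt = 0.898 × 3.43×10^6 × 0.48421 = 1.49144×10^6.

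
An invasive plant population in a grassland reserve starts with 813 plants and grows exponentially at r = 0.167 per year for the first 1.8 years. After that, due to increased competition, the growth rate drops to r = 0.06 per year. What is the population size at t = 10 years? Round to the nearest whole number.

Phase 1: N(1.8) = 813·e^(0.167×1.8) = 813·e^0.3006 = 1098.09.
Phase 2 runs for 10 − 1.8 = 8.2 years at r = 0.06.
N(10) = 1098.09·e^(0.06×8.2) = 1098.09·e^0.492 = 1796.02.

1796 plants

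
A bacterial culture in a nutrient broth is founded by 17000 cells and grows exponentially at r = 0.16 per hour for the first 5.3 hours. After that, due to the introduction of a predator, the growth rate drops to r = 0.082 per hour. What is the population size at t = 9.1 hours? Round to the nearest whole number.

54207 cells

Phase 1: N(5.3) = 17000·e^(0.16×5.3) = 17000·e^0.848 = 39694.5.
Phase 2 runs for 9.1 − 5.3 = 3.8 hours at r = 0.082.
N(9.1) = 39694.5·e^(0.082×3.8) = 39694.5·e^0.3116 = 54207.2.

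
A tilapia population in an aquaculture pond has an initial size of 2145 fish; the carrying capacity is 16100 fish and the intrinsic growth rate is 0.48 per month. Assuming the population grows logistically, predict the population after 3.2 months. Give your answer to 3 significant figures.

6710 fish

A = (K − N₀)/N₀ = (16100 − 2145)/2145 = 6.5058.
N(t) = K/(1 + A·e^(−rt)) = 16100/(1 + 6.5058×e^(−0.48×3.2)).
e^(−1.536) = 0.21524; denominator = 1 + 6.5058×0.21524 = 2.4003.
N = 16100/2.4003 = 6707.45.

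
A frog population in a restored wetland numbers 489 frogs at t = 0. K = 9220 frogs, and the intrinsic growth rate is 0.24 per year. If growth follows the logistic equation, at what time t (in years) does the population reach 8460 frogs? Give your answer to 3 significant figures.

A = (K − N₀)/N₀ = (9220 − 489)/489 = 17.855.
Solve 9220/(1 + 17.855·e^(−0.24t)) = 8460: 1 + 17.855·e^(−0.24t) = 1.0898, so e^(−0.24t) = 0.00503139.
−0.24·t = ln(0.00503139) = -5.2921, so t = 5.2921/0.24 = 22.05.

22.1 years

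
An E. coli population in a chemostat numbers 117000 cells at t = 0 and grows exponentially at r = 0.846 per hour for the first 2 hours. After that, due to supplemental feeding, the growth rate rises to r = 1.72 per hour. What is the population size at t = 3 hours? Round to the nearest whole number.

3548123 cells

Phase 1: N(2) = 117000·e^(0.846×2) = 117000·e^1.692 = 635349.
Phase 2 runs for 3 − 2 = 1 hours at r = 1.72.
N(3) = 635349·e^(1.72×1) = 635349·e^1.72 = 3.548123×10^6.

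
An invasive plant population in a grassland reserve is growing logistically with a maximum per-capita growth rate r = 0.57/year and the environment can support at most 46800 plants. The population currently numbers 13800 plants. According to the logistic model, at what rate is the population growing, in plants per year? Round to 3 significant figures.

5550 plants per year

dN/dt = rN(1 − N/K) = 0.57 × 13800 × (1 − 13800/46800).
1 − 13800/46800 = 0.70513; dN/dt = 0.57 × 13800 × 0.70513 = 5546.5.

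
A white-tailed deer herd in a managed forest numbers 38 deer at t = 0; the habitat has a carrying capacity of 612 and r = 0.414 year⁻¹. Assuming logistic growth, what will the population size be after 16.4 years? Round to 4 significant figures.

601.8 deer

A = (K − N₀)/N₀ = (612 − 38)/38 = 15.105.
N(t) = K/(1 + A·e^(−rt)) = 612/(1 + 15.105×e^(−0.414×16.4)).
e^(−6.79) = 0.0011254; denominator = 1 + 15.105×0.0011254 = 1.017.
N = 612/1.017 = 601.77.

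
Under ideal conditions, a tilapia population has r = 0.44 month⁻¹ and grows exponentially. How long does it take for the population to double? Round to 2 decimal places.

Doubling time t_d = ln(2)/r = 0.6931/0.44 = 1.5753.

1.58 months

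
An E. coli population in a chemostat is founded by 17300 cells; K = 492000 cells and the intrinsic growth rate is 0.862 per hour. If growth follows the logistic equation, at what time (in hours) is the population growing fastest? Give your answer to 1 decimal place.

3.8 hours

Logistic growth is fastest at N = K/2 = 246000.
A = (K − N₀)/N₀ = 27.439. Set K/(1 + A·e^(−rt)) = K/2 → A·e^(−rt) = 1.
e^(−0.862t) = 1/27.439 = 0.0364441, so t = ln(27.439)/0.862 = 3.312/0.862 = 3.8422.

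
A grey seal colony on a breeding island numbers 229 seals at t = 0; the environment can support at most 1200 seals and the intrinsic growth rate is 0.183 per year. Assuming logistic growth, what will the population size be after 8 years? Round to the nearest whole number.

A = (K − N₀)/N₀ = (1200 − 229)/229 = 4.2402.
N(t) = K/(1 + A·e^(−rt)) = 1200/(1 + 4.2402×e^(−0.183×8)).
e^(−1.464) = 0.23131; denominator = 1 + 4.2402×0.23131 = 1.9808.
N = 1200/1.9808 = 605.818.

606 seals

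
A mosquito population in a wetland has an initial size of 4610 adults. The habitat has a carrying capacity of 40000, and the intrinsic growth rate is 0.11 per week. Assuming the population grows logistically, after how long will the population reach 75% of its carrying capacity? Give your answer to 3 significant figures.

28.5 weeks

A = (K − N₀)/N₀ = (40000 − 4610)/4610 = 7.6768.
Solve 40000/(1 + 7.6768·e^(−0.11t)) = 30000: 1 + 7.6768·e^(−0.11t) = 1.3333, so e^(−0.11t) = 0.0434209.
−0.11·t = ln(0.0434209) = -3.1368, so t = 3.1368/0.11 = 28.516.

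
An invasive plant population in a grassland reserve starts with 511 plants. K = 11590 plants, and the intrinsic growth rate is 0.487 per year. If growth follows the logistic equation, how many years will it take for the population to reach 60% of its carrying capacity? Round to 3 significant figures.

7.15 years

A = (K − N₀)/N₀ = (11590 − 511)/511 = 21.681.
Solve 11590/(1 + 21.681·e^(−0.487t)) = 6954: 1 + 21.681·e^(−0.487t) = 1.6667, so e^(−0.487t) = 0.0307489.
−0.487·t = ln(0.0307489) = -3.4819, so t = 3.4819/0.487 = 7.1497.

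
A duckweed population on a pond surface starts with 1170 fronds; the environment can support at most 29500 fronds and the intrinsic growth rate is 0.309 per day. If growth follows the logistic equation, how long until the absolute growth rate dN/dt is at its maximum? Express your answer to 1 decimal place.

Logistic growth is fastest at N = K/2 = 14750.
A = (K − N₀)/N₀ = 24.214. Set K/(1 + A·e^(−rt)) = K/2 → A·e^(−rt) = 1.
e^(−0.309t) = 1/24.214 = 0.041299, so t = ln(24.214)/0.309 = 3.1869/0.309 = 10.314.

10.3 days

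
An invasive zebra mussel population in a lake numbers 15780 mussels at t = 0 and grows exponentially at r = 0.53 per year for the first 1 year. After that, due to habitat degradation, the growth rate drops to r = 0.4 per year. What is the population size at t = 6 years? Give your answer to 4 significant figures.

198100 mussels

Phase 1: N(1) = 15780·e^(0.53×1) = 15780·e^0.53 = 26809.2.
Phase 2 runs for 6 − 1 = 5 years at r = 0.4.
N(6) = 26809.2·e^(0.4×5) = 26809.2·e^2 = 198094.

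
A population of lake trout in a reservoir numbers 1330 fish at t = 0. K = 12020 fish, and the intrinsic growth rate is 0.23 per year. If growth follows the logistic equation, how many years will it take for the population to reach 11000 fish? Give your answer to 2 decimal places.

A = (K − N₀)/N₀ = (12020 − 1330)/1330 = 8.0376.
Solve 12020/(1 + 8.0376·e^(−0.23t)) = 11000: 1 + 8.0376·e^(−0.23t) = 1.0927, so e^(−0.23t) = 0.0115367.
−0.23·t = ln(0.0115367) = -4.4622, so t = 4.4622/0.23 = 19.401.

19.40 years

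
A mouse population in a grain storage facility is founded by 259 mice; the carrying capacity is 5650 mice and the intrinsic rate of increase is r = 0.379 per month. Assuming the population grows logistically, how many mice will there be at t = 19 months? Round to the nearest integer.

5564 mice

A = (K − N₀)/N₀ = (5650 − 259)/259 = 20.815.
N(t) = K/(1 + A·e^(−rt)) = 5650/(1 + 20.815×e^(−0.379×19)).
e^(−7.201) = 0.00074584; denominator = 1 + 20.815×0.00074584 = 1.0155.
N = 5650/1.0155 = 5563.63.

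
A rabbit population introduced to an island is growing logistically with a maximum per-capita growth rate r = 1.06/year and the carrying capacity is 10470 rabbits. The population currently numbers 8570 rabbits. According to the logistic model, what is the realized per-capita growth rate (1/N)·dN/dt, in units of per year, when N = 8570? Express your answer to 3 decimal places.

0.192 per year

(1/N)·dN/dt = r(1 − N/K) = 1.06 × (1 − 8570/10470).
= 1.06 × 0.18147 = 0.19236.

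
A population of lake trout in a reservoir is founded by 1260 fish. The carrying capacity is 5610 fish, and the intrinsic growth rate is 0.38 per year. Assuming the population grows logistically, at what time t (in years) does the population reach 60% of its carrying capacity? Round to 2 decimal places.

4.33 years

A = (K − N₀)/N₀ = (5610 − 1260)/1260 = 3.4524.
Solve 5610/(1 + 3.4524·e^(−0.38t)) = 3366: 1 + 3.4524·e^(−0.38t) = 1.6667, so e^(−0.38t) = 0.193103.
−0.38·t = ln(0.193103) = -1.6445, so t = 1.6445/0.38 = 4.3277.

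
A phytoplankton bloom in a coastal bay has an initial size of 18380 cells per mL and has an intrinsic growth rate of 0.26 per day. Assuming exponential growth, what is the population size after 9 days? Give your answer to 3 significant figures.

191000 cells per mL

N(t) = N₀·e^(rt) = 18380 × e^(0.26×9) = 18380 × e^2.34.
e^2.34 ≈ 10.381, so N ≈ 18380 × 10.381 = 190807.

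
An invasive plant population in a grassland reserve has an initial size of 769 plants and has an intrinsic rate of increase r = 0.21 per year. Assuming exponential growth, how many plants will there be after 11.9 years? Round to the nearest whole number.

9359 plants

N(t) = N₀·e^(rt) = 769 × e^(0.21×11.9) = 769 × e^2.499.
e^2.499 ≈ 12.17, so N ≈ 769 × 12.17 = 9358.97.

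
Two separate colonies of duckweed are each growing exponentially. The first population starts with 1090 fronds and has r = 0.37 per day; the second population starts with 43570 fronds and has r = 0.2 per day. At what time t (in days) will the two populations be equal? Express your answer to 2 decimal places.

Set 1090·e^(0.37t) = 43570·e^(0.2t).
e^((0.37 − 0.2)t) = 43570/1090 → e^(0.17·t) = 39.972.
0.17·t = ln(39.972) = 3.6882, so t = 3.6882/0.17 = 21.695.

21.70 days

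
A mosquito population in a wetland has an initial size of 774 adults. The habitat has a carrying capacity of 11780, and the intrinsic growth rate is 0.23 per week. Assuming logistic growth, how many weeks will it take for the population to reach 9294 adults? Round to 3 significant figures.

A = (K − N₀)/N₀ = (11780 − 774)/774 = 14.22.
Solve 11780/(1 + 14.22·e^(−0.23t)) = 9294: 1 + 14.22·e^(−0.23t) = 1.2675, so e^(−0.23t) = 0.0188109.
−0.23·t = ln(0.0188109) = -3.9733, so t = 3.9733/0.23 = 17.275.

17.3 weeks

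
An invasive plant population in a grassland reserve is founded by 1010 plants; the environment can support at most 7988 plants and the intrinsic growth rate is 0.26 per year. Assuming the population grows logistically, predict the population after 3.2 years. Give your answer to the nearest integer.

A = (K − N₀)/N₀ = (7988 − 1010)/1010 = 6.9089.
N(t) = K/(1 + A·e^(−rt)) = 7988/(1 + 6.9089×e^(−0.26×3.2)).
e^(−0.832) = 0.43518; denominator = 1 + 6.9089×0.43518 = 4.0066.
N = 7988/4.0066 = 1993.71.

1994 plants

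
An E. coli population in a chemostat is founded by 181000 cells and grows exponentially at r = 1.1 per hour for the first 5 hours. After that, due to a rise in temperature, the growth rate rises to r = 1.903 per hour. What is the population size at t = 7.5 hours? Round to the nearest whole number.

5157677975 cells

Phase 1: N(5) = 181000·e^(1.1×5) = 181000·e^5.5 = 4.428924×10^7.
Phase 2 runs for 7.5 − 5 = 2.5 hours at r = 1.903.
N(7.5) = 4.428924×10^7·e^(1.903×2.5) = 4.428924×10^7·e^4.758 = 5.157678×10^9.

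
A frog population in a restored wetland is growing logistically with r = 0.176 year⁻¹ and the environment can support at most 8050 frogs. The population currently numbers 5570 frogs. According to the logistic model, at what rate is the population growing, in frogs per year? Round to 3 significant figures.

dN/dt = rN(1 − N/K) = 0.176 × 5570 × (1 − 5570/8050).
1 − 5570/8050 = 0.30807; dN/dt = 0.176 × 5570 × 0.30807 = 302.01.

302 frogs per year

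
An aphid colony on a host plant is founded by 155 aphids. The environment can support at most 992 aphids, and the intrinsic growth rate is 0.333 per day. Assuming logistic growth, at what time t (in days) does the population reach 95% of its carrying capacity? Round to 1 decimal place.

A = (K − N₀)/N₀ = (992 − 155)/155 = 5.4.
Solve 992/(1 + 5.4·e^(−0.333t)) = 942.4: 1 + 5.4·e^(−0.333t) = 1.0526, so e^(−0.333t) = 0.00974659.
−0.333·t = ln(0.00974659) = -4.6308, so t = 4.6308/0.333 = 13.906.

13.9 days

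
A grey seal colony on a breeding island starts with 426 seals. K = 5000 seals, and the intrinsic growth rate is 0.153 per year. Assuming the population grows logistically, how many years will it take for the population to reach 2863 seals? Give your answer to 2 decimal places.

A = (K − N₀)/N₀ = (5000 − 426)/426 = 10.737.
Solve 5000/(1 + 10.737·e^(−0.153t)) = 2863: 1 + 10.737·e^(−0.153t) = 1.7464, so e^(−0.153t) = 0.0695179.
−0.153·t = ln(0.0695179) = -2.6662, so t = 2.6662/0.153 = 17.426.

17.43 years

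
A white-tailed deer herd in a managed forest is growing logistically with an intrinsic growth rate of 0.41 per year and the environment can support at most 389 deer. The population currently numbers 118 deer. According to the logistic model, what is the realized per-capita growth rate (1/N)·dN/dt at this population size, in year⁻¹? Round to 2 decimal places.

(1/N)·dN/dt = r(1 − N/K) = 0.41 × (1 − 118/389).
= 0.41 × 0.69666 = 0.28563.

0.29 per year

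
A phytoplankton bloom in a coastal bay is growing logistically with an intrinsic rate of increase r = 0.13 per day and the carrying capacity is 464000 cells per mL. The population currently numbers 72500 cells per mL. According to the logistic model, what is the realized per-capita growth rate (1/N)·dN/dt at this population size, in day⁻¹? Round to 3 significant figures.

(1/N)·dN/dt = r(1 − N/K) = 0.13 × (1 − 72500/464000).
= 0.13 × 0.84375 = 0.10969.

0.110 per day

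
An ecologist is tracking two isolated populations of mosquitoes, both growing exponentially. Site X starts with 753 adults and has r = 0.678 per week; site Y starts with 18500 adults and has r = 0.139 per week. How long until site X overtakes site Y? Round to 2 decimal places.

5.94 weeks

Set 753·e^(0.678t) = 18500·e^(0.139t).
e^((0.678 − 0.139)t) = 18500/753 → e^(0.539·t) = 24.568.
0.539·t = ln(24.568) = 3.2015, so t = 3.2015/0.539 = 5.9396.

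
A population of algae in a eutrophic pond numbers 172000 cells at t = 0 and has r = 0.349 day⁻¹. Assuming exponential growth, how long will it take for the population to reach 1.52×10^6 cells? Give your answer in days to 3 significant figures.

Set N₀·e^(rt) = 1.52×10^6: e^(0.349·t) = 1.52×10^6/172000 = 8.8372.
0.349·t = ln(8.8372) = 2.179, so t = 2.179/0.349 = 6.2435.

6.24 days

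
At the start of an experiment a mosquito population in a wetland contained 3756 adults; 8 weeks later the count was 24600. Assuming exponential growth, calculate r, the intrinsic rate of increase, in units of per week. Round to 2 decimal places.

From N(t) = N₀·e^(rt): e^(r·8) = 24600/3756 = 6.5495.
r·8 = ln(6.5495) = 1.8794, so r = 1.8794/8 = 0.23492.

0.23 per week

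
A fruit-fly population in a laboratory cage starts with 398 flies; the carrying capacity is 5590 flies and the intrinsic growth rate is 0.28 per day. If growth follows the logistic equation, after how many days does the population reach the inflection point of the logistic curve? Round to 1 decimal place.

9.2 days

Logistic growth is fastest at N = K/2 = 2795.
A = (K − N₀)/N₀ = 13.045. Set K/(1 + A·e^(−rt)) = K/2 → A·e^(−rt) = 1.
e^(−0.28t) = 1/13.045 = 0.0766564, so t = ln(13.045)/0.28 = 2.5684/0.28 = 9.1729.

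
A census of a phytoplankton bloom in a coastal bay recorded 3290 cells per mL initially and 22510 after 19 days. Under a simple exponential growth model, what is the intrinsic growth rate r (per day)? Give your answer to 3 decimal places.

0.101 per day

From N(t) = N₀·e^(rt): e^(r·19) = 22510/3290 = 6.8419.
r·19 = ln(6.8419) = 1.9231, so r = 1.9231/19 = 0.10121.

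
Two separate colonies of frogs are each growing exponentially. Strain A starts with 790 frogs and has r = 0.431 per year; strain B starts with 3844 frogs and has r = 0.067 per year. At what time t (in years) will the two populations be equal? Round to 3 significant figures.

Set 790·e^(0.431t) = 3844·e^(0.067t).
e^((0.431 − 0.067)t) = 3844/790 → e^(0.364·t) = 4.8658.
0.364·t = ln(4.8658) = 1.5822, so t = 1.5822/0.364 = 4.3468.

4.35 years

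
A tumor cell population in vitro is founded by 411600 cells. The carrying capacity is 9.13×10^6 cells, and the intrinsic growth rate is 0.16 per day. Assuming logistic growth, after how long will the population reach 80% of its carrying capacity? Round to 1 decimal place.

A = (K − N₀)/N₀ = (9.13×10^6 − 411600)/411600 = 21.182.
Solve 9.13×10^6/(1 + 21.182·e^(−0.16t)) = 7.304×10^6: 1 + 21.182·e^(−0.16t) = 1.25, so e^(−0.16t) = 0.0118026.
−0.16·t = ln(0.0118026) = -4.4394, so t = 4.4394/0.16 = 27.746.

27.7 days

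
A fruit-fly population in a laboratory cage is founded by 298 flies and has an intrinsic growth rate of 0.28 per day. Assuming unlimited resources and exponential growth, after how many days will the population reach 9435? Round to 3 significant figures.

Set N₀·e^(rt) = 9435: e^(0.28·t) = 9435/298 = 31.661.
0.28·t = ln(31.661) = 3.4551, so t = 3.4551/0.28 = 12.34.

12.3 days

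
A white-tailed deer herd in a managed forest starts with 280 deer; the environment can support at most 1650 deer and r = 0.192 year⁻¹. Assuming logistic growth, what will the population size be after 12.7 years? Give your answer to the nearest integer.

1156 deer

A = (K − N₀)/N₀ = (1650 − 280)/280 = 4.8929.
N(t) = K/(1 + A·e^(−rt)) = 1650/(1 + 4.8929×e^(−0.192×12.7)).
e^(−2.438) = 0.0873; denominator = 1 + 4.8929×0.0873 = 1.4271.
N = 1650/1.4271 = 1156.15.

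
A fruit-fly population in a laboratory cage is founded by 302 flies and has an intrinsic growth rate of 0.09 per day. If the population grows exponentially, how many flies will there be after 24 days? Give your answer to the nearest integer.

N(t) = N₀·e^(rt) = 302 × e^(0.09×24) = 302 × e^2.16.
e^2.16 ≈ 8.6711, so N ≈ 302 × 8.6711 = 2618.68.

2619 flies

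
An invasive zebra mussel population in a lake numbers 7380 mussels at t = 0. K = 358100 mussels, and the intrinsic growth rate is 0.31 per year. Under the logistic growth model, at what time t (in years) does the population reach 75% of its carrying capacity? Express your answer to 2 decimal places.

16.00 years

A = (K − N₀)/N₀ = (358100 − 7380)/7380 = 47.523.
Solve 358100/(1 + 47.523·e^(−0.31t)) = 268575: 1 + 47.523·e^(−0.31t) = 1.3333, so e^(−0.31t) = 0.00701414.
−0.31·t = ln(0.00701414) = -4.9598, so t = 4.9598/0.31 = 15.999.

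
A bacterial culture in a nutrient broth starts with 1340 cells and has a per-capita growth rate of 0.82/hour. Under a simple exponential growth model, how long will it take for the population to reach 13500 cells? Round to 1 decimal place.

Set N₀·e^(rt) = 13500: e^(0.82·t) = 13500/1340 = 10.075.
0.82·t = ln(10.075) = 2.31, so t = 2.31/0.82 = 2.8171.

2.8 hours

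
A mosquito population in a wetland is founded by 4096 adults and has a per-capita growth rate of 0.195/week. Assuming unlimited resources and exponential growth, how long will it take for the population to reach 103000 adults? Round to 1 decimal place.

Set N₀·e^(rt) = 103000: e^(0.195·t) = 103000/4096 = 25.146.
0.195·t = ln(25.146) = 3.2247, so t = 3.2247/0.195 = 16.537.

16.5 weeks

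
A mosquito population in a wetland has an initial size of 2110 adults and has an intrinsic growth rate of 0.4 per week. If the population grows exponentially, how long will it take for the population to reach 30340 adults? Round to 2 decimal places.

Set N₀·e^(rt) = 30340: e^(0.4·t) = 30340/2110 = 14.379.
0.4·t = ln(14.379) = 2.6658, so t = 2.6658/0.4 = 6.6644.

6.66 weeks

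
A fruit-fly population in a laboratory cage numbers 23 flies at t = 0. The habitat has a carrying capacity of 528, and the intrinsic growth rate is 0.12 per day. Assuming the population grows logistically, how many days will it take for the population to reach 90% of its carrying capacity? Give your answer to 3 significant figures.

44.1 days

A = (K − N₀)/N₀ = (528 − 23)/23 = 21.957.
Solve 528/(1 + 21.957·e^(−0.12t)) = 475.2: 1 + 21.957·e^(−0.12t) = 1.1111, so e^(−0.12t) = 0.00506051.
−0.12·t = ln(0.00506051) = -5.2863, so t = 5.2863/0.12 = 44.052.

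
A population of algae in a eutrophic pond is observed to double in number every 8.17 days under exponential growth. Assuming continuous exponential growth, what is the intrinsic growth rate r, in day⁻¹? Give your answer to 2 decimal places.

r = ln(2)/t_d = 0.6931/8.17 = 0.084841.

0.08 per day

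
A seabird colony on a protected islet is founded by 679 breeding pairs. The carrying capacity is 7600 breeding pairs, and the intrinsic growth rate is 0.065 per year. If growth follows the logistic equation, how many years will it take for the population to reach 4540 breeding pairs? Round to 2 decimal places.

A = (K − N₀)/N₀ = (7600 − 679)/679 = 10.193.
Solve 7600/(1 + 10.193·e^(−0.065t)) = 4540: 1 + 10.193·e^(−0.065t) = 1.674, so e^(−0.065t) = 0.0661251.
−0.065·t = ln(0.0661251) = -2.7162, so t = 2.7162/0.065 = 41.788.

41.79 years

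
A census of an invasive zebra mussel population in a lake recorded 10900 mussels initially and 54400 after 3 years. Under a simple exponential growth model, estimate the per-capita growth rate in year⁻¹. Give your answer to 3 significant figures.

0.536 per year

From N(t) = N₀·e^(rt): e^(r·3) = 54400/10900 = 4.9908.
r·3 = ln(4.9908) = 1.6076, so r = 1.6076/3 = 0.53587.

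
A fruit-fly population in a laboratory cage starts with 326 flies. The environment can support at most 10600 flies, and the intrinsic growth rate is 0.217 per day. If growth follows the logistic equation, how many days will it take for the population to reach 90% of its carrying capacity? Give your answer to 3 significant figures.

26.0 days

A = (K − N₀)/N₀ = (10600 − 326)/326 = 31.515.
Solve 10600/(1 + 31.515·e^(−0.217t)) = 9540: 1 + 31.515·e^(−0.217t) = 1.1111, so e^(−0.217t) = 0.00352562.
−0.217·t = ln(0.00352562) = -5.6477, so t = 5.6477/0.217 = 26.026.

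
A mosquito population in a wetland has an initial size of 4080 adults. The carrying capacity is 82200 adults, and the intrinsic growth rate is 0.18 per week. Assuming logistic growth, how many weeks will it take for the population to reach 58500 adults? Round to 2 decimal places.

21.42 weeks

A = (K − N₀)/N₀ = (82200 − 4080)/4080 = 19.147.
Solve 82200/(1 + 19.147·e^(−0.18t)) = 58500: 1 + 19.147·e^(−0.18t) = 1.4051, so e^(−0.18t) = 0.0211588.
−0.18·t = ln(0.0211588) = -3.8557, so t = 3.8557/0.18 = 21.421.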